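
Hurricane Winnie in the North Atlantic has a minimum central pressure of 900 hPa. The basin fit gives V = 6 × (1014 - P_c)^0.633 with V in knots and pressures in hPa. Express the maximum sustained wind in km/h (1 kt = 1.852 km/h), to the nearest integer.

223 km/h

ΔP = 1014 − 900 = 114 hPa.
V ≈ 6 × 114^0.633 = 6 × 20.046 ≈ 120.274 kt.
120.274 × 1.852 ≈ 222.75 km/h → 223 km/h.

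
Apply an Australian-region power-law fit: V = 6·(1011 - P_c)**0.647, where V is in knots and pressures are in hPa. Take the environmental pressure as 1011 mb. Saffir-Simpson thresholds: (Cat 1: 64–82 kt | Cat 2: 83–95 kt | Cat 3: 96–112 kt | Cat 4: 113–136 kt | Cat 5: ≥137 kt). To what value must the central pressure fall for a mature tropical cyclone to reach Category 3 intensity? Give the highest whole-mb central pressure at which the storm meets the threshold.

938 mb

Category 3 begins at V = 96 kt.
Required ΔP = (96/6)^(1/0.647) = 16.000^1.546 ≈ 72.62 mb.
P_c ≤ 1011 − 72.62 = 938.38, so the highest integer P_c is 938 mb.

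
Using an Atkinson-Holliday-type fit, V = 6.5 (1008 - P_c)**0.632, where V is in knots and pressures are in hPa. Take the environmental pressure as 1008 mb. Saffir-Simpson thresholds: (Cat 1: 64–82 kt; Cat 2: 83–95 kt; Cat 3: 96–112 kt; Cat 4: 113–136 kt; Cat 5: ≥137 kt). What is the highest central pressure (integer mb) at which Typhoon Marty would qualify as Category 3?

Category 3 begins at V = 96 kt.
Required ΔP = (96/6.5)^(1/0.632) = 14.769^1.582 ≈ 70.84 mb.
P_c ≤ 1008 − 70.84 = 937.16, so the highest integer P_c is 937 mb.

937 mb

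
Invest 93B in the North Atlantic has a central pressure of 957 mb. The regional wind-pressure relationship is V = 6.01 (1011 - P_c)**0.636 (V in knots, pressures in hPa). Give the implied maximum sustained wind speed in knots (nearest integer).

ΔP = 1011 − 957 = 54 mb.
54^0.636 ≈ 12.642.
V ≈ 6.01 × 12.642 ≈ 76.0 kt.

76 kt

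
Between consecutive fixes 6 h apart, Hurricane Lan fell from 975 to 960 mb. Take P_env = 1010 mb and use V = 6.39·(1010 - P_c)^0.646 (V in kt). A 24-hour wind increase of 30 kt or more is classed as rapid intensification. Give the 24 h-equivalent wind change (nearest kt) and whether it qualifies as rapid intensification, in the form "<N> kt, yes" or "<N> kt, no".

V₁: ΔP = 35, V ≈ 6.39 × 35^0.646 ≈ 63.53 kt.
V₂: ΔP = 50, V ≈ 6.39 × 50^0.646 ≈ 79.99 kt.
ΔV over 6 h = 16.46 kt → 24 h equivalent = 16.46 × 24/6 ≈ 65.84 kt.
66 kt ≥ 30 kt ⇒ rapid intensification.

66 kt, yes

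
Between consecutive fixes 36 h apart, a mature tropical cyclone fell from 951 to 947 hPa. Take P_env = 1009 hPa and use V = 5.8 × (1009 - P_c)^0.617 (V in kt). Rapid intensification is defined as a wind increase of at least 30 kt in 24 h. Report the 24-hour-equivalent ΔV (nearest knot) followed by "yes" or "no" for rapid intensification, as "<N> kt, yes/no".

2 kt, no

V₁: ΔP = 58, V ≈ 5.8 × 58^0.617 ≈ 71.03 kt.
V₂: ΔP = 62, V ≈ 5.8 × 62^0.617 ≈ 74.02 kt.
ΔV over 36 h = 2.99 kt → 24 h equivalent = 2.99 × 24/36 ≈ 1.99 kt.
2 kt < 30 kt ⇒ not rapid intensification.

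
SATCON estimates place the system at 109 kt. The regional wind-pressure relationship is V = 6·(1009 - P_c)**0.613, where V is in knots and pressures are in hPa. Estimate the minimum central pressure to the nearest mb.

896 mb

ΔP = (V / 6)^(1/0.613) = (109/6)^1.631.
109/6 = 18.167; 18.167^1.631 ≈ 113.31 mb.
P_c = 1009 − 113.31 = 895.69 ≈ 896 mb.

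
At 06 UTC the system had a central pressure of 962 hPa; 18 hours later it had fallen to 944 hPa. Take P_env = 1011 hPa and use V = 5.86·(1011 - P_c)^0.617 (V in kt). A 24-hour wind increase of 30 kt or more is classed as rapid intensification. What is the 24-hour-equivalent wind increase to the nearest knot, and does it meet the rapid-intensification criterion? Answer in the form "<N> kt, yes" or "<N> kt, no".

V₁: ΔP = 49, V ≈ 5.86 × 49^0.617 ≈ 64.68 kt.
V₂: ΔP = 67, V ≈ 5.86 × 67^0.617 ≈ 78.45 kt.
ΔV over 18 h = 13.77 kt → 24 h equivalent = 13.77 × 24/18 ≈ 18.36 kt.
18 kt < 30 kt ⇒ not rapid intensification.

18 kt, no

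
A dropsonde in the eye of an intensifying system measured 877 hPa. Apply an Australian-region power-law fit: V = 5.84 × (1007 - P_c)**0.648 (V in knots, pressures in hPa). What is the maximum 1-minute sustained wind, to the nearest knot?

ΔP = 1007 − 877 = 130 hPa.
130^0.648 ≈ 23.433.
V ≈ 5.84 × 23.433 ≈ 136.9 kt.

137 kt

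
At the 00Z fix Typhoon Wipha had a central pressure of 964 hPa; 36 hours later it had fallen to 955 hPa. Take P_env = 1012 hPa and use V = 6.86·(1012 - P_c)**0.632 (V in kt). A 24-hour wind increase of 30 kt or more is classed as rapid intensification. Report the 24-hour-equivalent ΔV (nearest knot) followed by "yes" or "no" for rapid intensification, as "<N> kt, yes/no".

6 kt, no

V₁: ΔP = 48, V ≈ 6.86 × 48^0.632 ≈ 79.23 kt.
V₂: ΔP = 57, V ≈ 6.86 × 57^0.632 ≈ 88.32 kt.
ΔV over 36 h = 9.09 kt → 24 h equivalent = 9.09 × 24/36 ≈ 6.06 kt.
6 kt < 30 kt ⇒ not rapid intensification.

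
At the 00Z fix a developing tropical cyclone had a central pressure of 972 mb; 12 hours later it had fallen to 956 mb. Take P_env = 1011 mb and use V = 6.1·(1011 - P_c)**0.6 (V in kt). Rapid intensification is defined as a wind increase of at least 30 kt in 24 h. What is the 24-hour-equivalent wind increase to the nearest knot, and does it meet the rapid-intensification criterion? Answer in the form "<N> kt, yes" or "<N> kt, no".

25 kt, no

V₁: ΔP = 39, V ≈ 6.1 × 39^0.6 ≈ 54.95 kt.
V₂: ΔP = 55, V ≈ 6.1 × 55^0.6 ≈ 67.54 kt.
ΔV over 12 h = 12.59 kt → 24 h equivalent = 12.59 × 24/12 ≈ 25.18 kt.
25 kt < 30 kt ⇒ not rapid intensification.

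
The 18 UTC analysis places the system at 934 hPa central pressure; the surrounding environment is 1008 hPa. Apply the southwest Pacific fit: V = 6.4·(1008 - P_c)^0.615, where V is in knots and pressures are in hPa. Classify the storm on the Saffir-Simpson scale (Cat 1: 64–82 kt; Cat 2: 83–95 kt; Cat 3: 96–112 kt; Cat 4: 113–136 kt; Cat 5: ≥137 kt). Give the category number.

2

ΔP = 1008 − 934 = 74 hPa.
V ≈ 6.4 × 74^0.615 = 6.4 × 14.11 ≈ 90 kt.
90 kt falls in the Category 2 band.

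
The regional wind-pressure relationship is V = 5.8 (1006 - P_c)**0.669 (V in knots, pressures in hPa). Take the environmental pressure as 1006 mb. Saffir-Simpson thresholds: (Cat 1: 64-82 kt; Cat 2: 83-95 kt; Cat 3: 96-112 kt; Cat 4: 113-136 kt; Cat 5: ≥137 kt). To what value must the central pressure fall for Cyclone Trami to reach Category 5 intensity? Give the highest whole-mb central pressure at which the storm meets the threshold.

893 mb

Category 5 begins at V = 137 kt.
Required ΔP = (137/5.8)^(1/0.669) = 23.621^1.495 ≈ 112.92 mb.
P_c ≤ 1006 − 112.92 = 893.08, so the highest integer P_c is 893 mb.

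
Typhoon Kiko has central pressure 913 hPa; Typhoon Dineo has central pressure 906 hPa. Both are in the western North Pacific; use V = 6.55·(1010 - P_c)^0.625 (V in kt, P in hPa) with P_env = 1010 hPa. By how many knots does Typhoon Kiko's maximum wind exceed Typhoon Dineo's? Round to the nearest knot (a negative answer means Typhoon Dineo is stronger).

Typhoon Kiko: ΔP = 97; V ≈ 6.55 × 97^0.625 ≈ 114.28 kt.
Typhoon Dineo: ΔP = 104; V ≈ 6.55 × 104^0.625 ≈ 119.37 kt.
Difference ≈ 114.28 − 119.37 = -5.09 → -5 kt.

-5 kt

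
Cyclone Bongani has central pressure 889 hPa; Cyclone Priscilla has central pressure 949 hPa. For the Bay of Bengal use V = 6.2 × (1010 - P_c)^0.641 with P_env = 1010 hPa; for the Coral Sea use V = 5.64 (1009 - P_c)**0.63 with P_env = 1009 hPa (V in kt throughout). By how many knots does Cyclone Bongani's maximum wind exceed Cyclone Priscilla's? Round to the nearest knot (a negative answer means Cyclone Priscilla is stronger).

60 kt

Cyclone Bongani: ΔP = 121; V ≈ 6.2 × 121^0.641 ≈ 134.11 kt.
Cyclone Priscilla: ΔP = 60; V ≈ 5.64 × 60^0.63 ≈ 74.39 kt.
Difference ≈ 134.11 − 74.39 = 59.72 → 60 kt.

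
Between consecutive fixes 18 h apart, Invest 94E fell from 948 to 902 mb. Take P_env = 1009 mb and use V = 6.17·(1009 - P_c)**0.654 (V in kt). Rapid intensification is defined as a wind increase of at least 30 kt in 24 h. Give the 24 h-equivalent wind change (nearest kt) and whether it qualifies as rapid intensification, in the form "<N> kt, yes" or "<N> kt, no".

V₁: ΔP = 61, V ≈ 6.17 × 61^0.654 ≈ 90.76 kt.
V₂: ΔP = 107, V ≈ 6.17 × 107^0.654 ≈ 131.07 kt.
ΔV over 18 h = 40.31 kt → 24 h equivalent = 40.31 × 24/18 ≈ 53.75 kt.
54 kt ≥ 30 kt ⇒ rapid intensification.

54 kt, yes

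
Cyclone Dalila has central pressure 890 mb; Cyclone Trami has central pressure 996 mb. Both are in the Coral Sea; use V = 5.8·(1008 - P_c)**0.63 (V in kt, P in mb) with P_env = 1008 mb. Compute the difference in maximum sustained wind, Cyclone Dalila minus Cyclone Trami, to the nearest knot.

Cyclone Dalila: ΔP = 118; V ≈ 5.8 × 118^0.63 ≈ 117.14 kt.
Cyclone Trami: ΔP = 12; V ≈ 5.8 × 12^0.63 ≈ 27.75 kt.
Difference ≈ 117.14 − 27.75 = 89.39 → 89 kt.

89 kt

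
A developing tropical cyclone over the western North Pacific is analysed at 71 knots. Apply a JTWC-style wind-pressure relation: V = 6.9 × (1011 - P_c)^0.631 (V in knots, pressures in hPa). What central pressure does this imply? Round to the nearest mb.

ΔP = (V / 6.9)^(1/0.631) = (71/6.9)^1.585.
71/6.9 = 10.290; 10.290^1.585 ≈ 40.22 mb.
P_c = 1011 − 40.22 = 970.78 ≈ 971 mb.

971 mb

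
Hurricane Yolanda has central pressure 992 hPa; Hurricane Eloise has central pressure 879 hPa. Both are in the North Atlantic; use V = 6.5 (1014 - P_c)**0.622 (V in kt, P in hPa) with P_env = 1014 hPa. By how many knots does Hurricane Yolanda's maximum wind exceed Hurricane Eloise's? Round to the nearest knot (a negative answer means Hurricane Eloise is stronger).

Hurricane Yolanda: ΔP = 22; V ≈ 6.5 × 22^0.622 ≈ 44.45 kt.
Hurricane Eloise: ΔP = 135; V ≈ 6.5 × 135^0.622 ≈ 137.40 kt.
Difference ≈ 44.45 − 137.40 = -92.95 → -93 kt.

-93 kt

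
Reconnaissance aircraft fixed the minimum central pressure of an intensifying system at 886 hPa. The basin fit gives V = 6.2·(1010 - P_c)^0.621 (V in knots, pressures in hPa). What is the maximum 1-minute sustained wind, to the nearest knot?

ΔP = 1010 − 886 = 124 hPa.
124^0.621 ≈ 19.953.
V ≈ 6.2 × 19.953 ≈ 123.7 kt.

124 kt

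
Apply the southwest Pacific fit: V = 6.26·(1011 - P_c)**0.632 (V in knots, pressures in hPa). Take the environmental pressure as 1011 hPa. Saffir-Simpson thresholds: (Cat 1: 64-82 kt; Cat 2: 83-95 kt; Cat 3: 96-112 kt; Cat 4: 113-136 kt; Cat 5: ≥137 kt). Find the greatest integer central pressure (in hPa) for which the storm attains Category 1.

971 hPa

Category 1 begins at V = 64 kt.
Required ΔP = (64/6.26)^(1/0.632) = 10.224^1.582 ≈ 39.58 hPa.
P_c ≤ 1011 − 39.58 = 971.42, so the highest integer P_c is 971 hPa.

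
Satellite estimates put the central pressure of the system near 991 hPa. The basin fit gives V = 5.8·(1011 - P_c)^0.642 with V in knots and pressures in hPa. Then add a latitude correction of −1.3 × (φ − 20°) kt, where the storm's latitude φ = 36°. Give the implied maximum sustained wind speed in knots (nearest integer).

ΔP = 1011 − 991 = 20 hPa.
20^0.642 ≈ 6.843.
V ≈ 5.8 × 6.843 ≈ 39.7 kt.
Latitude correction: −1.3 × (36 − 20) = -20.8 kt.
Corrected V ≈ 18.9 kt → 19 kt.

19 kt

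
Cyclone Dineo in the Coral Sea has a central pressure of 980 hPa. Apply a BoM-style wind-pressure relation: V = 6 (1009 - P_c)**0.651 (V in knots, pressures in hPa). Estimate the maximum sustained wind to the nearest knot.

54 kt

ΔP = 1009 − 980 = 29 hPa.
29^0.651 ≈ 8.954.
V ≈ 6 × 8.954 ≈ 53.7 kt.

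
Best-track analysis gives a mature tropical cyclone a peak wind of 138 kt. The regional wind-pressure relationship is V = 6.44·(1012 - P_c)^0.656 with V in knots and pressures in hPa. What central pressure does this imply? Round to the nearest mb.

ΔP = (V / 6.44)^(1/0.656) = (138/6.44)^1.524.
138/6.44 = 21.429; 21.429^1.524 ≈ 106.89 mb.
P_c = 1012 − 106.89 = 905.11 ≈ 905 mb.

905 mb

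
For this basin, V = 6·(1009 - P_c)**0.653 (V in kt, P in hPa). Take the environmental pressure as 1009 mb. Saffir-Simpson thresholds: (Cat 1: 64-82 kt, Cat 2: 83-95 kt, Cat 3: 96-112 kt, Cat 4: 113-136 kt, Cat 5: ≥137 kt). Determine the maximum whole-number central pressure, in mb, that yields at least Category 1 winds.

Category 1 begins at V = 64 kt.
Required ΔP = (64/6)^(1/0.653) = 10.667^1.531 ≈ 37.52 mb.
P_c ≤ 1009 − 37.52 = 971.48, so the highest integer P_c is 971 mb.

971 mb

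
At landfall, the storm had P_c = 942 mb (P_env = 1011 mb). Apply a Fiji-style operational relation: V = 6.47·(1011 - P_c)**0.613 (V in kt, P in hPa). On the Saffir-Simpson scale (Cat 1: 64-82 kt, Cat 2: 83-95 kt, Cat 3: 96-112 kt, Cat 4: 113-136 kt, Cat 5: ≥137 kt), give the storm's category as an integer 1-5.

ΔP = 1011 − 942 = 69 mb.
V ≈ 6.47 × 69^0.613 = 6.47 × 13.40 ≈ 87 kt.
87 kt falls in the Category 2 band.

2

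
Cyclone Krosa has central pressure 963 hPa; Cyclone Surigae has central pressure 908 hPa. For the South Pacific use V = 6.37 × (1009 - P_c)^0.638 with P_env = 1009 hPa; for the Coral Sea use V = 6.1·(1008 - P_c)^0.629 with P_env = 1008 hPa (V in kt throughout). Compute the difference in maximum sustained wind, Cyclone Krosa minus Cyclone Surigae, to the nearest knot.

Cyclone Krosa: ΔP = 46; V ≈ 6.37 × 46^0.638 ≈ 73.28 kt.
Cyclone Surigae: ΔP = 100; V ≈ 6.1 × 100^0.629 ≈ 110.49 kt.
Difference ≈ 73.28 − 110.49 = -37.21 → -37 kt.

-37 kt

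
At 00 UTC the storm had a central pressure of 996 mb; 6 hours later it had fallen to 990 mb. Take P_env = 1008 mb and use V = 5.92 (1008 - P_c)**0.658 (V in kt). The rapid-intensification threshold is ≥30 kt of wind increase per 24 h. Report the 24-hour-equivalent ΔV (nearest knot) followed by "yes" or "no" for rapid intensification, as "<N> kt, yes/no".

37 kt, yes

V₁: ΔP = 12, V ≈ 5.92 × 12^0.658 ≈ 30.37 kt.
V₂: ΔP = 18, V ≈ 5.92 × 18^0.658 ≈ 39.65 kt.
ΔV over 6 h = 9.28 kt → 24 h equivalent = 9.28 × 24/6 ≈ 37.12 kt.
37 kt ≥ 30 kt ⇒ rapid intensification.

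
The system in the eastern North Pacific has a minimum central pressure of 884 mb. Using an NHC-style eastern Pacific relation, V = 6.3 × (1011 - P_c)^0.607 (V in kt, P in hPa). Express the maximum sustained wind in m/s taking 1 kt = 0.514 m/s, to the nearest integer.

61 m/s

ΔP = 1011 − 884 = 127 mb.
V ≈ 6.3 × 127^0.607 = 6.3 × 18.924 ≈ 119.220 kt.
119.220 × 0.514 ≈ 61.28 m/s → 61 m/s.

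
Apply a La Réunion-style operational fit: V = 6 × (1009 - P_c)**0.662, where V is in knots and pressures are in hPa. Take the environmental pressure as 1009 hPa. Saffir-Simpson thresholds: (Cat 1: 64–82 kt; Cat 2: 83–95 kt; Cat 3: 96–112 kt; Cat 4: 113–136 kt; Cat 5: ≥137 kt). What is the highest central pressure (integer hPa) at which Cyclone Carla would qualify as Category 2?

Category 2 begins at V = 83 kt.
Required ΔP = (83/6)^(1/0.662) = 13.833^1.511 ≈ 52.90 hPa.
P_c ≤ 1009 − 52.90 = 956.10, so the highest integer P_c is 956 hPa.

956 hPa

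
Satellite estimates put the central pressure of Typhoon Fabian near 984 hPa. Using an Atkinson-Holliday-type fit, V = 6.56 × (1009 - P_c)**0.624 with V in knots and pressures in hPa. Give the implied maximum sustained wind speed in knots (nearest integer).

ΔP = 1009 − 984 = 25 hPa.
25^0.624 ≈ 7.453.
V ≈ 6.56 × 7.453 ≈ 48.9 kt.

49 kt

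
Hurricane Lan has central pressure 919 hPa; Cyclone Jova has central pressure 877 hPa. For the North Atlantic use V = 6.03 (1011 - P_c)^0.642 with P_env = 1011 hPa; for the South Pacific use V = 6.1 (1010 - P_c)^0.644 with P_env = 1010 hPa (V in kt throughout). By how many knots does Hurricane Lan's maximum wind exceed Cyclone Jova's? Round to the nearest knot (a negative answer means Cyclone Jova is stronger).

-32 kt

Hurricane Lan: ΔP = 92; V ≈ 6.03 × 92^0.642 ≈ 109.92 kt.
Cyclone Jova: ΔP = 133; V ≈ 6.1 × 133^0.644 ≈ 142.26 kt.
Difference ≈ 109.92 − 142.26 = -32.34 → -32 kt.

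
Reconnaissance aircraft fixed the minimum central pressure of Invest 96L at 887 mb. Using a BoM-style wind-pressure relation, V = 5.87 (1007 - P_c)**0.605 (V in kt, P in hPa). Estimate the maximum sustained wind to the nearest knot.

106 kt

ΔP = 1007 − 887 = 120 mb.
120^0.605 ≈ 18.109.
V ≈ 5.87 × 18.109 ≈ 106.3 kt.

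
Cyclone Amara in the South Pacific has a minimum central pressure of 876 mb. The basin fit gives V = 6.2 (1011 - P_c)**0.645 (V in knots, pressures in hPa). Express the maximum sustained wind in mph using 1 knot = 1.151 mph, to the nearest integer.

ΔP = 1011 − 876 = 135 mb.
V ≈ 6.2 × 135^0.645 = 6.2 × 23.663 ≈ 146.709 kt.
146.709 × 1.151 ≈ 168.86 mph → 169 mph.

169 mph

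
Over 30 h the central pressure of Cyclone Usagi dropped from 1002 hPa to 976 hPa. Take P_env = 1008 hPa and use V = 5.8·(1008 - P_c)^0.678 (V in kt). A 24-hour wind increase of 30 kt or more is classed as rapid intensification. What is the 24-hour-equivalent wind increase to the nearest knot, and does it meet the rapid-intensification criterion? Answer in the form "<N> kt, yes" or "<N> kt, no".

V₁: ΔP = 6, V ≈ 5.8 × 6^0.678 ≈ 19.54 kt.
V₂: ΔP = 32, V ≈ 5.8 × 32^0.678 ≈ 60.80 kt.
ΔV over 30 h = 41.26 kt → 24 h equivalent = 41.26 × 24/30 ≈ 33.01 kt.
33 kt ≥ 30 kt ⇒ rapid intensification.

33 kt, yes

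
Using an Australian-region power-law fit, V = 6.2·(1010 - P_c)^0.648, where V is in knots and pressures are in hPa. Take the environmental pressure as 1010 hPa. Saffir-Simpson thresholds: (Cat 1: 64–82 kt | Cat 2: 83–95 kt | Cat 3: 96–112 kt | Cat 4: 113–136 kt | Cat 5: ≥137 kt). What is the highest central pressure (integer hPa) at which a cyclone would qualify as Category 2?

955 hPa

Category 2 begins at V = 83 kt.
Required ΔP = (83/6.2)^(1/0.648) = 13.387^1.543 ≈ 54.79 hPa.
P_c ≤ 1010 − 54.79 = 955.21, so the highest integer P_c is 955 hPa.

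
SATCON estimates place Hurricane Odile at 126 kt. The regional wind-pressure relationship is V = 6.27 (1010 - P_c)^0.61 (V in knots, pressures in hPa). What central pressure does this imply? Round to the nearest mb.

873 mb

ΔP = (V / 6.27)^(1/0.61) = (126/6.27)^1.639.
126/6.27 = 20.096; 20.096^1.639 ≈ 136.85 mb.
P_c = 1010 − 136.85 = 873.15 ≈ 873 mb.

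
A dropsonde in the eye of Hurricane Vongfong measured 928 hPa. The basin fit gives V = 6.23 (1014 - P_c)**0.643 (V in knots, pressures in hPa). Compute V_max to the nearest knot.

109 kt

ΔP = 1014 − 928 = 86 hPa.
86^0.643 ≈ 17.534.
V ≈ 6.23 × 17.534 ≈ 109.2 kt.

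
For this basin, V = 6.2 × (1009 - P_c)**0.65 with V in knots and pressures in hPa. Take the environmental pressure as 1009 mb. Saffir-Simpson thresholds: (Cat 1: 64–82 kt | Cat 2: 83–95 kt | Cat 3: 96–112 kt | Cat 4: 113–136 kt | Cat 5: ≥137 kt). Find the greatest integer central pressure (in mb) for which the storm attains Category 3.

Category 3 begins at V = 96 kt.
Required ΔP = (96/6.2)^(1/0.65) = 15.484^1.538 ≈ 67.70 mb.
P_c ≤ 1009 − 67.70 = 941.30, so the highest integer P_c is 941 mb.

941 mb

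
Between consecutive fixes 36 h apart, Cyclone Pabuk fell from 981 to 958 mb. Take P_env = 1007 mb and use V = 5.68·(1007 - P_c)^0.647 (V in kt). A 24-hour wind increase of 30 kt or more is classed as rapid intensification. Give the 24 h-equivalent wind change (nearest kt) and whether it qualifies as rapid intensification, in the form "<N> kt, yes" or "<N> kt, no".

V₁: ΔP = 26, V ≈ 5.68 × 26^0.647 ≈ 46.76 kt.
V₂: ΔP = 49, V ≈ 5.68 × 49^0.647 ≈ 70.45 kt.
ΔV over 36 h = 23.69 kt → 24 h equivalent = 23.69 × 24/36 ≈ 15.79 kt.
16 kt < 30 kt ⇒ not rapid intensification.

16 kt, no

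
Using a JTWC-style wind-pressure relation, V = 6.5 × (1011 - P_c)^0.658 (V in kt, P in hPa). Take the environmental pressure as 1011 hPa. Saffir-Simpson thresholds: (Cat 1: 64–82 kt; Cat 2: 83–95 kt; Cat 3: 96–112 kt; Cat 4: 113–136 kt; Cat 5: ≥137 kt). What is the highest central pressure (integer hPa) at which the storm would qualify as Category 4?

Category 4 begins at V = 113 kt.
Required ΔP = (113/6.5)^(1/0.658) = 17.385^1.520 ≈ 76.69 hPa.
P_c ≤ 1011 − 76.69 = 934.31, so the highest integer P_c is 934 hPa.

934 hPa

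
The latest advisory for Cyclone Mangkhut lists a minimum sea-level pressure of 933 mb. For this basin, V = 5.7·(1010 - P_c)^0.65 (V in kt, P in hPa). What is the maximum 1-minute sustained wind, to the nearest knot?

ΔP = 1010 − 933 = 77 mb.
77^0.65 ≈ 16.835.
V ≈ 5.7 × 16.835 ≈ 96.0 kt.

96 kt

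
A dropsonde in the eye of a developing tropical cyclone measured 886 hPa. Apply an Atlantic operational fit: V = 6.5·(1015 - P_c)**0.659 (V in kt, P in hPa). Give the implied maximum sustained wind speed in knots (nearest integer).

ΔP = 1015 − 886 = 129 hPa.
129^0.659 ≈ 24.597.
V ≈ 6.5 × 24.597 ≈ 159.9 kt.

160 kt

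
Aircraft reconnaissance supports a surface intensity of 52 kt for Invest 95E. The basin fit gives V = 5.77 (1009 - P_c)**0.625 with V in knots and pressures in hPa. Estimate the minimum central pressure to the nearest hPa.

ΔP = (V / 5.77)^(1/0.625) = (52/5.77)^1.600.
52/5.77 = 9.012; 9.012^1.600 ≈ 33.71 hPa.
P_c = 1009 − 33.71 = 975.29 ≈ 975 hPa.

975 hPa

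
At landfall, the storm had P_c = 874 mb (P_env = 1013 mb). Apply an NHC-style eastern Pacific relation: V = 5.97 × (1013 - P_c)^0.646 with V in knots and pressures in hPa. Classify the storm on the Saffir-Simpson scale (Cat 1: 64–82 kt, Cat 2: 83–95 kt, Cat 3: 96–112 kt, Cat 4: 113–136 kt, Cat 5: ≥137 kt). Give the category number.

ΔP = 1013 − 874 = 139 mb.
V ≈ 5.97 × 139^0.646 = 5.97 × 24.23 ≈ 145 kt.
145 kt falls in the Category 5 band.

5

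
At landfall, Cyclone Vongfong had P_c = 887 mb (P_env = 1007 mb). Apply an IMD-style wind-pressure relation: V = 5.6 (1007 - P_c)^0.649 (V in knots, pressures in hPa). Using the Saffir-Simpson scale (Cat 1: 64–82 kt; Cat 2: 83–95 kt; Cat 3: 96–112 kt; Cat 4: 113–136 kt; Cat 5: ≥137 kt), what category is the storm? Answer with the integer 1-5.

ΔP = 1007 − 887 = 120 mb.
V ≈ 5.6 × 120^0.649 = 5.6 × 22.36 ≈ 125 kt.
125 kt falls in the Category 4 band.

4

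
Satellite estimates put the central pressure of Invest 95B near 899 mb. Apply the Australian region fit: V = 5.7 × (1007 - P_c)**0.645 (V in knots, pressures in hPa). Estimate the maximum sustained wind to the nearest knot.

ΔP = 1007 − 899 = 108 mb.
108^0.645 ≈ 20.491.
V ≈ 5.7 × 20.491 ≈ 116.8 kt.

117 kt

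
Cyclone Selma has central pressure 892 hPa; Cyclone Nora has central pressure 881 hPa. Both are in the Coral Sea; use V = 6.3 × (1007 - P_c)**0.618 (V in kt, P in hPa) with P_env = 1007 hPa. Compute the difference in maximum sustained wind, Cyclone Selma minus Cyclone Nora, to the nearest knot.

-7 kt

Cyclone Selma: ΔP = 115; V ≈ 6.3 × 115^0.618 ≈ 118.26 kt.
Cyclone Nora: ΔP = 126; V ≈ 6.3 × 126^0.618 ≈ 125.13 kt.
Difference ≈ 118.26 − 125.13 = -6.87 → -7 kt.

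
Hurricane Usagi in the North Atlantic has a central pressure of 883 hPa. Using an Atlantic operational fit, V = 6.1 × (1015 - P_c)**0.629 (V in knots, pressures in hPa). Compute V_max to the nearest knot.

132 kt

ΔP = 1015 − 883 = 132 hPa.
132^0.629 ≈ 21.570.
V ≈ 6.1 × 21.570 ≈ 131.6 kt.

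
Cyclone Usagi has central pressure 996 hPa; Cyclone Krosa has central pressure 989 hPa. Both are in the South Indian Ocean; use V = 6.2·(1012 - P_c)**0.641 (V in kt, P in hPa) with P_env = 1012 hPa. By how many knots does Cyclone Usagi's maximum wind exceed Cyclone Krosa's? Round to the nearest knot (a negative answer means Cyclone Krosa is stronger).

Cyclone Usagi: ΔP = 16; V ≈ 6.2 × 16^0.641 ≈ 36.66 kt.
Cyclone Krosa: ΔP = 23; V ≈ 6.2 × 23^0.641 ≈ 46.27 kt.
Difference ≈ 36.66 − 46.27 = -9.61 → -10 kt.

-10 kt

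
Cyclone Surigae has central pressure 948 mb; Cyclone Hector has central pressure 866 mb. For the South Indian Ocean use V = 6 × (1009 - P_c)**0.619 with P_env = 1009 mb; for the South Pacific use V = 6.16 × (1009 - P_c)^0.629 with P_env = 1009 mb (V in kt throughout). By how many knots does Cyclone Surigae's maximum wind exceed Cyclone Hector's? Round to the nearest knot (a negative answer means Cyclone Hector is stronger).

Cyclone Surigae: ΔP = 61; V ≈ 6 × 61^0.619 ≈ 76.43 kt.
Cyclone Hector: ΔP = 143; V ≈ 6.16 × 143^0.629 ≈ 139.73 kt.
Difference ≈ 76.43 − 139.73 = -63.30 → -63 kt.

-63 kt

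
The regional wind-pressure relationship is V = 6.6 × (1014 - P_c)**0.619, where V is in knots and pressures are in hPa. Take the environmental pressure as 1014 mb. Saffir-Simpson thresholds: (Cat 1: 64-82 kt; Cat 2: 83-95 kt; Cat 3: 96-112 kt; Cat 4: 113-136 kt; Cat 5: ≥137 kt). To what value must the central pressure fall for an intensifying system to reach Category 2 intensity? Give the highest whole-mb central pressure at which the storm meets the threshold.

954 mb

Category 2 begins at V = 83 kt.
Required ΔP = (83/6.6)^(1/0.619) = 12.576^1.616 ≈ 59.75 mb.
P_c ≤ 1014 − 59.75 = 954.25, so the highest integer P_c is 954 mb.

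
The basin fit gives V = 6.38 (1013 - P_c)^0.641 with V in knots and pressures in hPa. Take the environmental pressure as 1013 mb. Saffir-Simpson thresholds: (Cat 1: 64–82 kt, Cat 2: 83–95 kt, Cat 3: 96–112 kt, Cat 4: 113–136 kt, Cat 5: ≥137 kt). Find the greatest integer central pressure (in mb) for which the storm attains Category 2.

Category 2 begins at V = 83 kt.
Required ΔP = (83/6.38)^(1/0.641) = 13.009^1.560 ≈ 54.74 mb.
P_c ≤ 1013 − 54.74 = 958.26, so the highest integer P_c is 958 mb.

958 mb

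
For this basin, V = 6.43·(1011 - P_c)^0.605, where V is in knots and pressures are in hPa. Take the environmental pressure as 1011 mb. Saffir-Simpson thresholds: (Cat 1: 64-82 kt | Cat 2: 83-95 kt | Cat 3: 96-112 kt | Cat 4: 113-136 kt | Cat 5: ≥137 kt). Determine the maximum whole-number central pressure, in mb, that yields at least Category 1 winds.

966 mb

Category 1 begins at V = 64 kt.
Required ΔP = (64/6.43)^(1/0.605) = 9.953^1.653 ≈ 44.62 mb.
P_c ≤ 1011 − 44.62 = 966.38, so the highest integer P_c is 966 mb.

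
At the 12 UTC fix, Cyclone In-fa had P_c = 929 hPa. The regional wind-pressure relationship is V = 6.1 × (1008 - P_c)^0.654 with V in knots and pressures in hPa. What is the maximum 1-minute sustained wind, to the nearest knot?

106 kt

ΔP = 1008 − 929 = 79 hPa.
79^0.654 ≈ 17.420.
V ≈ 6.1 × 17.420 ≈ 106.3 kt.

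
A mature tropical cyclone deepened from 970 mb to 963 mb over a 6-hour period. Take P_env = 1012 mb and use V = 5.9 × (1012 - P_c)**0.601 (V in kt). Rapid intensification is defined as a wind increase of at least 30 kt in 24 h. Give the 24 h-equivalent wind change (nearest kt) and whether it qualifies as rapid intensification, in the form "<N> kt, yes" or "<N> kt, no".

V₁: ΔP = 42, V ≈ 5.9 × 42^0.601 ≈ 55.77 kt.
V₂: ΔP = 49, V ≈ 5.9 × 49^0.601 ≈ 61.19 kt.
ΔV over 6 h = 5.42 kt → 24 h equivalent = 5.42 × 24/6 ≈ 21.68 kt.
22 kt < 30 kt ⇒ not rapid intensification.

22 kt, no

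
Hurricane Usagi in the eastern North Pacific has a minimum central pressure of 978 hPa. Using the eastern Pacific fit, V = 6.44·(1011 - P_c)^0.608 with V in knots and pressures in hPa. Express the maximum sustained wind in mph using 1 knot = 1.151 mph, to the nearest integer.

62 mph

ΔP = 1011 − 978 = 33 hPa.
V ≈ 6.44 × 33^0.608 = 6.44 × 8.380 ≈ 53.969 kt.
53.969 × 1.151 ≈ 62.12 mph → 62 mph.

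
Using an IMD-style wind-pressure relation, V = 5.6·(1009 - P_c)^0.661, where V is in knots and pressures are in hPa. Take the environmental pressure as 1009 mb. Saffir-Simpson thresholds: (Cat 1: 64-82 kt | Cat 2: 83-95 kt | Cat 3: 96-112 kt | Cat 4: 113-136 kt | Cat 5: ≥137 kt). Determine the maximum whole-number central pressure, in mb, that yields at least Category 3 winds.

935 mb

Category 3 begins at V = 96 kt.
Required ΔP = (96/5.6)^(1/0.661) = 17.143^1.513 ≈ 73.62 mb.
P_c ≤ 1009 − 73.62 = 935.38, so the highest integer P_c is 935 mb.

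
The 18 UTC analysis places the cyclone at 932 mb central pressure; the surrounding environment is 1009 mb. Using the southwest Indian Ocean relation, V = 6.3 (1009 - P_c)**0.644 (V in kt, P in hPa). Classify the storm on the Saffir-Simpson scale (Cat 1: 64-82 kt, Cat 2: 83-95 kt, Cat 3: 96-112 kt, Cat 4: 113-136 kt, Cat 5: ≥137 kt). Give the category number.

3

ΔP = 1009 − 932 = 77 mb.
V ≈ 6.3 × 77^0.644 = 6.3 × 16.40 ≈ 103 kt.
103 kt falls in the Category 3 band.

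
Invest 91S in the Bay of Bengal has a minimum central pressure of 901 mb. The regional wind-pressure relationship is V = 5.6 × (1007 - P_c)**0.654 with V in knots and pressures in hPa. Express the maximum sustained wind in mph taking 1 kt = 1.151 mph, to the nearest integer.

ΔP = 1007 − 901 = 106 mb.
V ≈ 5.6 × 106^0.654 = 5.6 × 21.113 ≈ 118.233 kt.
118.233 × 1.151 ≈ 136.09 mph → 136 mph.

136 mph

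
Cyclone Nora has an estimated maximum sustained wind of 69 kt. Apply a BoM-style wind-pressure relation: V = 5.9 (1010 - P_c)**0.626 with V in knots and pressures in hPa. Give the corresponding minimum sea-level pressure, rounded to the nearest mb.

ΔP = (V / 5.9)^(1/0.626) = (69/5.9)^1.597.
69/5.9 = 11.695; 11.695^1.597 ≈ 50.82 mb.
P_c = 1010 − 50.82 = 959.18 ≈ 959 mb.

959 mb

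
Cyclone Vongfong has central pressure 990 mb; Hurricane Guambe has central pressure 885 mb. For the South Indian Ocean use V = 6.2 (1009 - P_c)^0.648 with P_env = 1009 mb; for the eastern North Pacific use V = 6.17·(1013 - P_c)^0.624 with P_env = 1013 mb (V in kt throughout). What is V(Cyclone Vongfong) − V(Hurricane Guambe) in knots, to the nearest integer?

-86 kt

Cyclone Vongfong: ΔP = 19; V ≈ 6.2 × 19^0.648 ≈ 41.79 kt.
Hurricane Guambe: ΔP = 128; V ≈ 6.17 × 128^0.624 ≈ 127.40 kt.
Difference ≈ 41.79 − 127.40 = -85.61 → -86 kt.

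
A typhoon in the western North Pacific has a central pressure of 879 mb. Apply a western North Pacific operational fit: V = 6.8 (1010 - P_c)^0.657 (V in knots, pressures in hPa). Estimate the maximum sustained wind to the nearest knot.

ΔP = 1010 − 879 = 131 mb.
131^0.657 ≈ 24.606.
V ≈ 6.8 × 24.606 ≈ 167.3 kt.

167 kt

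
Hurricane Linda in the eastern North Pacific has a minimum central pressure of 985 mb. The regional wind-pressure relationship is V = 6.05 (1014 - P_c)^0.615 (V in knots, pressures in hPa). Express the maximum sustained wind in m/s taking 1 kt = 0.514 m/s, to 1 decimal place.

24.7 m/s

ΔP = 1014 − 985 = 29 mb.
V ≈ 6.05 × 29^0.615 = 6.05 × 7.932 ≈ 47.988 kt.
47.988 × 0.514 ≈ 24.67 m/s → 24.7 m/s.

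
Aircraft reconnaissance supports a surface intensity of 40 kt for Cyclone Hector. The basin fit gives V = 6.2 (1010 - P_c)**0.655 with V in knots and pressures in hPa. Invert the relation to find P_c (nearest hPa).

ΔP = (V / 6.2)^(1/0.655) = (40/6.2)^1.527.
40/6.2 = 6.452; 6.452^1.527 ≈ 17.22 hPa.
P_c = 1010 − 17.22 = 992.78 ≈ 993 hPa.

993 hPa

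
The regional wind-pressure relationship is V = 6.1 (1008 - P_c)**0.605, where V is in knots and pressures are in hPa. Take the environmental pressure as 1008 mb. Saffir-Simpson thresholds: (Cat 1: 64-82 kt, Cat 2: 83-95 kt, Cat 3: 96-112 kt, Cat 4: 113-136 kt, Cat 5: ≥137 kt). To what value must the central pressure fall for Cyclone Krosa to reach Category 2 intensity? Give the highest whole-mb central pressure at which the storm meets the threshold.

933 mb

Category 2 begins at V = 83 kt.
Required ΔP = (83/6.1)^(1/0.605) = 13.607^1.653 ≈ 74.81 mb.
P_c ≤ 1008 − 74.81 = 933.19, so the highest integer P_c is 933 mb.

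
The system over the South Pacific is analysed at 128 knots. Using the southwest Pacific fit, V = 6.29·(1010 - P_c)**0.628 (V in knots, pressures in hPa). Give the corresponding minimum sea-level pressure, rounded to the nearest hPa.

889 hPa

ΔP = (V / 6.29)^(1/0.628) = (128/6.29)^1.592.
128/6.29 = 20.350; 20.350^1.592 ≈ 121.25 hPa.
P_c = 1010 − 121.25 = 888.75 ≈ 889 hPa.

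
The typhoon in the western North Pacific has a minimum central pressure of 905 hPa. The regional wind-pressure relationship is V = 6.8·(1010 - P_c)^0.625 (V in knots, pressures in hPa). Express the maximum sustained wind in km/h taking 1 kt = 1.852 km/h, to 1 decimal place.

230.9 km/h

ΔP = 1010 − 905 = 105 hPa.
V ≈ 6.8 × 105^0.625 = 6.8 × 18.333 ≈ 124.667 kt.
124.667 × 1.852 ≈ 230.88 km/h → 230.9 km/h.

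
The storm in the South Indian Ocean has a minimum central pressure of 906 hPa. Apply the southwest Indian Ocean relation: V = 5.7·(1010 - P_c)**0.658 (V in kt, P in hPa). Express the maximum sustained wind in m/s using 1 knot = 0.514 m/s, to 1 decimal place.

62.2 m/s

ΔP = 1010 − 906 = 104 hPa.
V ≈ 5.7 × 104^0.658 = 5.7 × 21.243 ≈ 121.083 kt.
121.083 × 0.514 ≈ 62.24 m/s → 62.2 m/s.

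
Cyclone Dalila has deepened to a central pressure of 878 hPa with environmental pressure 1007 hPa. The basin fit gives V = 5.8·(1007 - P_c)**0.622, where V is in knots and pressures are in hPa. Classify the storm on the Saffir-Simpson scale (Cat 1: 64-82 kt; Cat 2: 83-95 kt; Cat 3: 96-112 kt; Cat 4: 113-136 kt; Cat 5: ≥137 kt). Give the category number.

ΔP = 1007 − 878 = 129 hPa.
V ≈ 5.8 × 129^0.622 = 5.8 × 20.55 ≈ 119 kt.
119 kt falls in the Category 4 band.

4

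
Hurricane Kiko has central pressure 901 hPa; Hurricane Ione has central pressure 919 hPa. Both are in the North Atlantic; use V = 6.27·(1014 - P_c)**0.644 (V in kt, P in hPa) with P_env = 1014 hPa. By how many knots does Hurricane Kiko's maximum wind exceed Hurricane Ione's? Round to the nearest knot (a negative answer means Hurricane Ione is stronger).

Hurricane Kiko: ΔP = 113; V ≈ 6.27 × 113^0.644 ≈ 131.66 kt.
Hurricane Ione: ΔP = 95; V ≈ 6.27 × 95^0.644 ≈ 117.74 kt.
Difference ≈ 131.66 − 117.74 = 13.92 → 14 kt.

14 kt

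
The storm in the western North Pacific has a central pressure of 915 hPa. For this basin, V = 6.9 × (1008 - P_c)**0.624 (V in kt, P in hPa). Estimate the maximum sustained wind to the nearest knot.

ΔP = 1008 − 915 = 93 hPa.
93^0.624 ≈ 16.917.
V ≈ 6.9 × 16.917 ≈ 116.7 kt.

117 kt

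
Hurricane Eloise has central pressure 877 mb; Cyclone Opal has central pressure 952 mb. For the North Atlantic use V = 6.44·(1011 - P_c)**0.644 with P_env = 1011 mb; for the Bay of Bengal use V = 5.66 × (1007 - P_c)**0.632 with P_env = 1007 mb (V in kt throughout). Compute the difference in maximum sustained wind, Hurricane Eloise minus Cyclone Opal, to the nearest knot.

Hurricane Eloise: ΔP = 134; V ≈ 6.44 × 134^0.644 ≈ 150.92 kt.
Cyclone Opal: ΔP = 55; V ≈ 5.66 × 55^0.632 ≈ 71.24 kt.
Difference ≈ 150.92 − 71.24 = 79.68 → 80 kt.

80 kt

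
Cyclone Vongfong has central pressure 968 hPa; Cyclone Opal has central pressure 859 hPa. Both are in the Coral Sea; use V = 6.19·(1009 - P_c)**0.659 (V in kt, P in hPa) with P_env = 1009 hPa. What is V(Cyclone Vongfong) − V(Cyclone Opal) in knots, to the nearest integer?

-97 kt

Cyclone Vongfong: ΔP = 41; V ≈ 6.19 × 41^0.659 ≈ 71.53 kt.
Cyclone Opal: ΔP = 150; V ≈ 6.19 × 150^0.659 ≈ 168.16 kt.
Difference ≈ 71.53 − 168.16 = -96.63 → -97 kt.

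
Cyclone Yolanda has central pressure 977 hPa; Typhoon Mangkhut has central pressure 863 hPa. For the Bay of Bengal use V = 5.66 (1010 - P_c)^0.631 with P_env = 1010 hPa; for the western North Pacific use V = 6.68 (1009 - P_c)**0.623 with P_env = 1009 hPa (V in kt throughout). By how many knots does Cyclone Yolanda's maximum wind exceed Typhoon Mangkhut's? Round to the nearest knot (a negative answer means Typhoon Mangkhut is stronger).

-98 kt

Cyclone Yolanda: ΔP = 33; V ≈ 5.66 × 33^0.631 ≈ 51.40 kt.
Typhoon Mangkhut: ΔP = 146; V ≈ 6.68 × 146^0.623 ≈ 148.99 kt.
Difference ≈ 51.40 − 148.99 = -97.59 → -98 kt.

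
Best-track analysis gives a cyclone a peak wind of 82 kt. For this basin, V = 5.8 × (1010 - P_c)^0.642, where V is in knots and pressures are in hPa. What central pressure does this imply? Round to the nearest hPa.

ΔP = (V / 5.8)^(1/0.642) = (82/5.8)^1.558.
82/5.8 = 14.138; 14.138^1.558 ≈ 61.93 hPa.
P_c = 1010 − 61.93 = 948.07 ≈ 948 hPa.

948 hPa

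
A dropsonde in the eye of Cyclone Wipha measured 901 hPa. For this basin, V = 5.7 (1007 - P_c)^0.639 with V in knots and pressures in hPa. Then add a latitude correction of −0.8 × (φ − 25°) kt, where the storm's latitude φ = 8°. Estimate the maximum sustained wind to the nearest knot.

126 kt

ΔP = 1007 − 901 = 106 hPa.
106^0.639 ≈ 19.687.
V ≈ 5.7 × 19.687 ≈ 112.2 kt.
Latitude correction: −0.8 × (8 − 25) = 13.6 kt.
Corrected V ≈ 125.8 kt → 126 kt.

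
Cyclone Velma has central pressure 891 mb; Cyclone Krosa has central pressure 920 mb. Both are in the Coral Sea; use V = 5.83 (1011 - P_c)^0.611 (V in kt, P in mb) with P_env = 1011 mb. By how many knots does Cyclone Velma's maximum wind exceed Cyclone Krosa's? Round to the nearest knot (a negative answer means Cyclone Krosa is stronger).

17 kt

Cyclone Velma: ΔP = 120; V ≈ 5.83 × 120^0.611 ≈ 108.65 kt.
Cyclone Krosa: ΔP = 91; V ≈ 5.83 × 91^0.611 ≈ 91.76 kt.
Difference ≈ 108.65 − 91.76 = 16.89 → 17 kt.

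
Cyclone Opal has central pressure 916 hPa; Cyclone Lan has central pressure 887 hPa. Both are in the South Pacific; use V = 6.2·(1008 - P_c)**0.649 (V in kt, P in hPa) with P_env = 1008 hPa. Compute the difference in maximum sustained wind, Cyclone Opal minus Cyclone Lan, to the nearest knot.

Cyclone Opal: ΔP = 92; V ≈ 6.2 × 92^0.649 ≈ 116.65 kt.
Cyclone Lan: ΔP = 121; V ≈ 6.2 × 121^0.649 ≈ 139.35 kt.
Difference ≈ 116.65 − 139.35 = -22.70 → -23 kt.

-23 kt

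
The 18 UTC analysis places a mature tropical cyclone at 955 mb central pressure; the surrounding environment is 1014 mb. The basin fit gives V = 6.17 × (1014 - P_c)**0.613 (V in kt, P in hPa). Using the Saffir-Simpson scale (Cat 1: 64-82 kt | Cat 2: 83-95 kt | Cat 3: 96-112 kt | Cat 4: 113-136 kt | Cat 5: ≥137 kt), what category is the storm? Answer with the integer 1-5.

ΔP = 1014 − 955 = 59 mb.
V ≈ 6.17 × 59^0.613 = 6.17 × 12.18 ≈ 75 kt.
75 kt falls in the Category 1 band.

1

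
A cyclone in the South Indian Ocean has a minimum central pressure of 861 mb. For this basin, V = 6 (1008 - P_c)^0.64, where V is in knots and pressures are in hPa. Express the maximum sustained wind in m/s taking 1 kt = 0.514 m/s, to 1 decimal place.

75.2 m/s

ΔP = 1008 − 861 = 147 mb.
V ≈ 6 × 147^0.64 = 6 × 24.383 ≈ 146.297 kt.
146.297 × 0.514 ≈ 75.20 m/s → 75.2 m/s.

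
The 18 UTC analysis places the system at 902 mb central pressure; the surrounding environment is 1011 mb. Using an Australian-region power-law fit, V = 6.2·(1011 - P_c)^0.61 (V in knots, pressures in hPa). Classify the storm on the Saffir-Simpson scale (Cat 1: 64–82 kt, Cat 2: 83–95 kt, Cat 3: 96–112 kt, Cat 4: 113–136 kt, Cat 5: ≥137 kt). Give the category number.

3

ΔP = 1011 − 902 = 109 mb.
V ≈ 6.2 × 109^0.61 = 6.2 × 17.49 ≈ 108 kt.
108 kt falls in the Category 3 band.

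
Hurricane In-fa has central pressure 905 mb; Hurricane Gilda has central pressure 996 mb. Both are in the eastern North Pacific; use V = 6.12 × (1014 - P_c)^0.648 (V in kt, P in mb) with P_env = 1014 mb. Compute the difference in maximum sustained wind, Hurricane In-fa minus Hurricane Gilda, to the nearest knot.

Hurricane In-fa: ΔP = 109; V ≈ 6.12 × 109^0.648 ≈ 127.94 kt.
Hurricane Gilda: ΔP = 18; V ≈ 6.12 × 18^0.648 ≈ 39.83 kt.
Difference ≈ 127.94 − 39.83 = 88.11 → 88 kt.

88 kt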